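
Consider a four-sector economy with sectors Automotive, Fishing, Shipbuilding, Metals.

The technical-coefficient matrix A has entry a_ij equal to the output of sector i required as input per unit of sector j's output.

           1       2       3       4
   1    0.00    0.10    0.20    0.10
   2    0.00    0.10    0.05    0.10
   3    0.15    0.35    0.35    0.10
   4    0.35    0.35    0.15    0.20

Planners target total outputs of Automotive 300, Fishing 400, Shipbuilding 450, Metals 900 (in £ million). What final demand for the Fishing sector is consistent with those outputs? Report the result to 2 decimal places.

I − A =
  [   1.00    -0.10    -0.20    -0.10]
  [   0.00     0.90    -0.05    -0.10]
  [  -0.15    -0.35     0.65    -0.10]
  [  -0.35    -0.35    -0.15     0.80]
d = (I − A) x:
  d_1 = (+1.00)·300 + (-0.10)·400 + (-0.20)·450 + (-0.10)·900 = 80.00
  d_2 = (+0.00)·300 + (+0.90)·400 + (-0.05)·450 + (-0.10)·900 = 247.50
  d_3 = (-0.15)·300 + (-0.35)·400 + (+0.65)·450 + (-0.10)·900 = 17.50
  d_4 = (-0.35)·300 + (-0.35)·400 + (-0.15)·450 + (+0.80)·900 = 407.50

d_2 = 247.50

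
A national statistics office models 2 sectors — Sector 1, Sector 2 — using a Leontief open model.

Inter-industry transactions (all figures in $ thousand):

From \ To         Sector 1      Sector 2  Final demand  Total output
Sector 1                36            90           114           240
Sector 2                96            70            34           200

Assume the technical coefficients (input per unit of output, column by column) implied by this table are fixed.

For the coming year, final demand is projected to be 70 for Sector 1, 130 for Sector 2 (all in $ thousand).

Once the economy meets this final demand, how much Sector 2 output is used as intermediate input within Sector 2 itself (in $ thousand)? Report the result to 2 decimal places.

Technical coefficients a_ij = z_ij / X_j:
  a_11 = 36/240 = 0.15, a_21 = 96/240 = 0.40
  a_12 = 90/200 = 0.45, a_22 = 70/200 = 0.35
I − A =
  [   0.85    -0.45]
  [  -0.40     0.65]
det(I−A) = (0.85)(0.65) − (-0.45)(-0.40) = 0.3725
adj(I−A) = [[0.65, 0.45], [0.40, 0.85]]
(I − A)⁻¹ = adj(I−A) / det(I−A) ≈
  [   1.7450     1.2081]
  [   1.0738     2.2819]
First solve x = (I − A)⁻¹ d = adj(I−A)·d / det(I−A); in particular x_2 = (0.40·70 + 0.85·130) / 0.3725 = 138.50 / 0.3725 ≈ 371.8121.
Intermediate flow from 2 to 2: z_22 = a_22 · x_2 = 0.35 × 138.50 / 0.3725 = 48.475 / 0.3725 ≈ 130.13.

z_22 = 130.13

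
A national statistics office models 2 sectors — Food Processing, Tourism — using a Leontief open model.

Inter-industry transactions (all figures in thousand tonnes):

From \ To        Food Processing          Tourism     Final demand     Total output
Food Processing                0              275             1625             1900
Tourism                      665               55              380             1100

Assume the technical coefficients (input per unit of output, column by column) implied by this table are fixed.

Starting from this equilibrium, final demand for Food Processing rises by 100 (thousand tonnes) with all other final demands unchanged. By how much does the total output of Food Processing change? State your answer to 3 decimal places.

Δx_F = 110.145

Technical coefficients a_ij = z_ij / X_j:
  a_FF = 0/1900 = 0.00, a_TF = 665/1900 = 0.35
  a_FT = 275/1100 = 0.25, a_TT = 55/1100 = 0.05
I − A =
  [   1.00    -0.25]
  [  -0.35     0.95]
det(I−A) = (1.00)(0.95) − (-0.25)(-0.35) = 0.8625
adj(I−A) = [[0.95, 0.25], [0.35, 1.00]]
(I − A)⁻¹ = adj(I−A) / det(I−A) ≈
  [   1.1014     0.2899]
  [   0.4058     1.1594]
Δx = (I − A)⁻¹ Δd with Δd having +100 in the Food Processing component and 0 elsewhere.
So Δx_F = L_FF · (+100), where L_FF = adj(I−A)_FF / det(I−A) = 0.95 / 0.8625.
Δx_F = 0.95 × (+100) / 0.8625 = 95.00 / 0.8625 ≈ 110.145.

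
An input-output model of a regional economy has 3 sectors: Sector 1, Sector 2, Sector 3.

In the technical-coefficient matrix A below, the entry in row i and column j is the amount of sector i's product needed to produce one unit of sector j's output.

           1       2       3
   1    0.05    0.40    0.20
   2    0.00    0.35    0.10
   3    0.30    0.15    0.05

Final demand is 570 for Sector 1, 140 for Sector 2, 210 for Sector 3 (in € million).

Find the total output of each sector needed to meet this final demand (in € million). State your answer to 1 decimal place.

x_1 = 837.3, x_2 = 297.3, x_3 = 532.4

I − A =
  [   0.95    -0.40    -0.20]
  [   0.00     0.65    -0.10]
  [  -0.30    -0.15     0.95]
Cofactors of I−A, C_ij = (−1)^(i+j)·(minor ij) (rows/columns in the sector order above):
  C_11 = (0.65)(0.95) − (-0.10)(-0.15) = 0.6025
  C_12 = −[(0.00)(0.95) − (-0.10)(-0.30)] = 0.0300
  C_13 = (0.00)(-0.15) − (0.65)(-0.30) = 0.1950
  C_21 = −[(-0.40)(0.95) − (-0.20)(-0.15)] = 0.4100
  C_22 = (0.95)(0.95) − (-0.20)(-0.30) = 0.8425
  C_23 = −[(0.95)(-0.15) − (-0.40)(-0.30)] = 0.2625
  C_31 = (-0.40)(-0.10) − (-0.20)(0.65) = 0.1700
  C_32 = −[(0.95)(-0.10) − (-0.20)(0.00)] = 0.0950
  C_33 = (0.95)(0.65) − (-0.40)(0.00) = 0.6175
det(I−A) = Σ_j (I−A)_1j·C_1j = (0.95)(0.6025) + (-0.40)(0.0300) + (-0.20)(0.1950) = 0.521375
adj(I−A) = Cᵀ =
  [ 0.6025   0.4100   0.1700]
  [ 0.0300   0.8425   0.0950]
  [ 0.1950   0.2625   0.6175]
(I − A)⁻¹ = adj(I−A) / det(I−A) ≈
  [   1.1556     0.7864     0.3261]
  [   0.0575     1.6159     0.1822]
  [   0.3740     0.5035     1.1844]
x = (I − A)⁻¹ d = adj(I−A)·d / det(I−A), with det(I−A) = 0.521375:
  x_1 = (0.6025·570 + 0.4100·140 + 0.1700·210) / 0.521375 = 436.525 / 0.521375 ≈ 837.3
  x_2 = (0.0300·570 + 0.8425·140 + 0.0950·210) / 0.521375 = 155.00 / 0.521375 ≈ 297.3
  x_3 = (0.1950·570 + 0.2625·140 + 0.6175·210) / 0.521375 = 277.575 / 0.521375 ≈ 532.4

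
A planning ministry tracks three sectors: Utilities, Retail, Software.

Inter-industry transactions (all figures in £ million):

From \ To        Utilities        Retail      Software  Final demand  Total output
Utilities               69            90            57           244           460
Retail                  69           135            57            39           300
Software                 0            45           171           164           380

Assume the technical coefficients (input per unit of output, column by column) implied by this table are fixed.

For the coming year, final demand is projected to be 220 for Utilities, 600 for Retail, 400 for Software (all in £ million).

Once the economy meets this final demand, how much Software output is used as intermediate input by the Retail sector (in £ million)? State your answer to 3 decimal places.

z_SR = 256.331

Technical coefficients a_ij = z_ij / X_j:
  a_UU = 69/460 = 0.15, a_RU = 69/460 = 0.15, a_SU = 0/460 = 0.00
  a_UR = 90/300 = 0.30, a_RR = 135/300 = 0.45, a_SR = 45/300 = 0.15
  a_US = 57/380 = 0.15, a_RS = 57/380 = 0.15, a_SS = 171/380 = 0.45
I − A =
  [   0.85    -0.30    -0.15]
  [  -0.15     0.55    -0.15]
  [   0.00    -0.15     0.55]
Cofactors of I−A, C_ij = (−1)^(i+j)·(minor ij) (rows/columns in the sector order above):
  C_11 = (0.55)(0.55) − (-0.15)(-0.15) = 0.2800
  C_12 = −[(-0.15)(0.55) − (-0.15)(0.00)] = 0.0825
  C_13 = (-0.15)(-0.15) − (0.55)(0.00) = 0.0225
  C_21 = −[(-0.30)(0.55) − (-0.15)(-0.15)] = 0.1875
  C_22 = (0.85)(0.55) − (-0.15)(0.00) = 0.4675
  C_23 = −[(0.85)(-0.15) − (-0.30)(0.00)] = 0.1275
  C_31 = (-0.30)(-0.15) − (-0.15)(0.55) = 0.1275
  C_32 = −[(0.85)(-0.15) − (-0.15)(-0.15)] = 0.1500
  C_33 = (0.85)(0.55) − (-0.30)(-0.15) = 0.4225
det(I−A) = Σ_j (I−A)_1j·C_1j = (0.85)(0.2800) + (-0.30)(0.0825) + (-0.15)(0.0225) = 0.209875
adj(I−A) = Cᵀ =
  [ 0.2800   0.1875   0.1275]
  [ 0.0825   0.4675   0.1500]
  [ 0.0225   0.1275   0.4225]
(I − A)⁻¹ = adj(I−A) / det(I−A) ≈
  [   1.3341     0.8934     0.6075]
  [   0.3931     2.2275     0.7147]
  [   0.1072     0.6075     2.0131]
First solve x = (I − A)⁻¹ d = adj(I−A)·d / det(I−A); in particular x_R = (0.0825·220 + 0.4675·600 + 0.1500·400) / 0.209875 = 358.65 / 0.209875 ≈ 1708.87433.
Intermediate flow from S to R: z_SR = a_SR · x_R = 0.15 × 358.65 / 0.209875 = 53.7975 / 0.209875 ≈ 256.331.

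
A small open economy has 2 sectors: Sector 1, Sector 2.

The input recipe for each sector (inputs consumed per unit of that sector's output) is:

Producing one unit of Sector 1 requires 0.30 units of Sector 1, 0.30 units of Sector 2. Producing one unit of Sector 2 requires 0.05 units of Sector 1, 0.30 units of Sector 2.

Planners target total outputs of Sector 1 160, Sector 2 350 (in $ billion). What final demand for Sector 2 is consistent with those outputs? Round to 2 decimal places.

d_2 = 197.00

I − A =
  [   0.70    -0.05]
  [  -0.30     0.70]
d = (I − A) x:
  d_1 = (+0.70)·160 + (-0.05)·350 = 94.50
  d_2 = (-0.30)·160 + (+0.70)·350 = 197.00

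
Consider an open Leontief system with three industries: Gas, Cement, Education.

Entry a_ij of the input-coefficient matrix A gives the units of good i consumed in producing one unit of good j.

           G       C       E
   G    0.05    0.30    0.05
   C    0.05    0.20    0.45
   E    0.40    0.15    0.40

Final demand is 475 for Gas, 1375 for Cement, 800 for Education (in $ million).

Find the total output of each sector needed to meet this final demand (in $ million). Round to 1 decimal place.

I − A =
  [   0.95    -0.30    -0.05]
  [  -0.05     0.80    -0.45]
  [  -0.40    -0.15     0.60]
Cofactors of I−A, C_ij = (−1)^(i+j)·(minor ij) (rows/columns in the sector order above):
  C_11 = (0.80)(0.60) − (-0.45)(-0.15) = 0.4125
  C_12 = −[(-0.05)(0.60) − (-0.45)(-0.40)] = 0.2100
  C_13 = (-0.05)(-0.15) − (0.80)(-0.40) = 0.3275
  C_21 = −[(-0.30)(0.60) − (-0.05)(-0.15)] = 0.1875
  C_22 = (0.95)(0.60) − (-0.05)(-0.40) = 0.5500
  C_23 = −[(0.95)(-0.15) − (-0.30)(-0.40)] = 0.2625
  C_31 = (-0.30)(-0.45) − (-0.05)(0.80) = 0.1750
  C_32 = −[(0.95)(-0.45) − (-0.05)(-0.05)] = 0.4300
  C_33 = (0.95)(0.80) − (-0.30)(-0.05) = 0.7450
det(I−A) = Σ_j (I−A)_1j·C_1j = (0.95)(0.4125) + (-0.30)(0.2100) + (-0.05)(0.3275) = 0.3125
adj(I−A) = Cᵀ =
  [ 0.4125   0.1875   0.1750]
  [ 0.2100   0.5500   0.4300]
  [ 0.3275   0.2625   0.7450]
(I − A)⁻¹ = adj(I−A) / det(I−A) ≈
  [   1.3200     0.6000     0.5600]
  [   0.6720     1.7600     1.3760]
  [   1.0480     0.8400     2.3840]
x = (I − A)⁻¹ d = adj(I−A)·d / det(I−A), with det(I−A) = 0.3125:
  x_G = (0.4125·475 + 0.1875·1375 + 0.1750·800) / 0.3125 = 593.75 / 0.3125 = 1900.0
  x_C = (0.2100·475 + 0.5500·1375 + 0.4300·800) / 0.3125 = 1200.00 / 0.3125 = 3840.0
  x_E = (0.3275·475 + 0.2625·1375 + 0.7450·800) / 0.3125 = 1112.50 / 0.3125 = 3560.0

x_G = 1900.0, x_C = 3840.0, x_E = 3560.0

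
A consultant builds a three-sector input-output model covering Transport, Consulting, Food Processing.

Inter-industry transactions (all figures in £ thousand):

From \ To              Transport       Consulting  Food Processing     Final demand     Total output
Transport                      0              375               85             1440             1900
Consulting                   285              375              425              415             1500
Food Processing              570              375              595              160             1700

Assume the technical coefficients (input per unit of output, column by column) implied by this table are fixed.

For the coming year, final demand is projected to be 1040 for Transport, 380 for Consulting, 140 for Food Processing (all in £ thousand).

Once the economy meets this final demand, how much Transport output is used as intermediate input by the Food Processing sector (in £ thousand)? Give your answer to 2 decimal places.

z_13 = 67.29

Technical coefficients a_ij = z_ij / X_j:
  a_11 = 0/1900 = 0.00, a_21 = 285/1900 = 0.15, a_31 = 570/1900 = 0.30
  a_12 = 375/1500 = 0.25, a_22 = 375/1500 = 0.25, a_32 = 375/1500 = 0.25
  a_13 = 85/1700 = 0.05, a_23 = 425/1700 = 0.25, a_33 = 595/1700 = 0.35
I − A =
  [   1.00    -0.25    -0.05]
  [  -0.15     0.75    -0.25]
  [  -0.30    -0.25     0.65]
Cofactors of I−A, C_ij = (−1)^(i+j)·(minor ij) (rows/columns in the sector order above):
  C_11 = (0.75)(0.65) − (-0.25)(-0.25) = 0.4250
  C_12 = −[(-0.15)(0.65) − (-0.25)(-0.30)] = 0.1725
  C_13 = (-0.15)(-0.25) − (0.75)(-0.30) = 0.2625
  C_21 = −[(-0.25)(0.65) − (-0.05)(-0.25)] = 0.1750
  C_22 = (1.00)(0.65) − (-0.05)(-0.30) = 0.6350
  C_23 = −[(1.00)(-0.25) − (-0.25)(-0.30)] = 0.3250
  C_31 = (-0.25)(-0.25) − (-0.05)(0.75) = 0.1000
  C_32 = −[(1.00)(-0.25) − (-0.05)(-0.15)] = 0.2575
  C_33 = (1.00)(0.75) − (-0.25)(-0.15) = 0.7125
det(I−A) = Σ_j (I−A)_1j·C_1j = (1.00)(0.4250) + (-0.25)(0.1725) + (-0.05)(0.2625) = 0.36875
adj(I−A) = Cᵀ =
  [ 0.4250   0.1750   0.1000]
  [ 0.1725   0.6350   0.2575]
  [ 0.2625   0.3250   0.7125]
(I − A)⁻¹ = adj(I−A) / det(I−A) ≈
  [   1.1525     0.4746     0.2712]
  [   0.4678     1.7220     0.6983]
  [   0.7119     0.8814     1.9322]
First solve x = (I − A)⁻¹ d = adj(I−A)·d / det(I−A); in particular x_3 = (0.2625·1040 + 0.3250·380 + 0.7125·140) / 0.36875 = 496.25 / 0.36875 ≈ 1345.7627.
Intermediate flow from 1 to 3: z_13 = a_13 · x_3 = 0.05 × 496.25 / 0.36875 = 24.8125 / 0.36875 ≈ 67.29.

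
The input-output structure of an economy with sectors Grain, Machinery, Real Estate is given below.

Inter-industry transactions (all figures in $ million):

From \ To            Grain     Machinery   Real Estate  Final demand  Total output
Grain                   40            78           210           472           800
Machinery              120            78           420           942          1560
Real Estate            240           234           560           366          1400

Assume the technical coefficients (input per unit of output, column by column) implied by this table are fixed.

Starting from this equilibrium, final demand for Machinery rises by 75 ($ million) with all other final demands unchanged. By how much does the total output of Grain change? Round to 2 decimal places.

Technical coefficients a_ij = z_ij / X_j:
  a_11 = 40/800 = 0.05, a_21 = 120/800 = 0.15, a_31 = 240/800 = 0.30
  a_12 = 78/1560 = 0.05, a_22 = 78/1560 = 0.05, a_32 = 234/1560 = 0.15
  a_13 = 210/1400 = 0.15, a_23 = 420/1400 = 0.30, a_33 = 560/1400 = 0.40
I − A =
  [   0.95    -0.05    -0.15]
  [  -0.15     0.95    -0.30]
  [  -0.30    -0.15     0.60]
Cofactors of I−A, C_ij = (−1)^(i+j)·(minor ij) (rows/columns in the sector order above):
  C_11 = (0.95)(0.60) − (-0.30)(-0.15) = 0.5250
  C_12 = −[(-0.15)(0.60) − (-0.30)(-0.30)] = 0.1800
  C_13 = (-0.15)(-0.15) − (0.95)(-0.30) = 0.3075
  C_21 = −[(-0.05)(0.60) − (-0.15)(-0.15)] = 0.0525
  C_22 = (0.95)(0.60) − (-0.15)(-0.30) = 0.5250
  C_23 = −[(0.95)(-0.15) − (-0.05)(-0.30)] = 0.1575
  C_31 = (-0.05)(-0.30) − (-0.15)(0.95) = 0.1575
  C_32 = −[(0.95)(-0.30) − (-0.15)(-0.15)] = 0.3075
  C_33 = (0.95)(0.95) − (-0.05)(-0.15) = 0.8950
det(I−A) = Σ_j (I−A)_1j·C_1j = (0.95)(0.5250) + (-0.05)(0.1800) + (-0.15)(0.3075) = 0.443625
adj(I−A) = Cᵀ =
  [ 0.5250   0.0525   0.1575]
  [ 0.1800   0.5250   0.3075]
  [ 0.3075   0.1575   0.8950]
(I − A)⁻¹ = adj(I−A) / det(I−A) ≈
  [   1.1834     0.1183     0.3550]
  [   0.4057     1.1834     0.6932]
  [   0.6932     0.3550     2.0175]
Δx = (I − A)⁻¹ Δd with Δd having +75 in the Machinery component and 0 elsewhere.
So Δx_1 = L_12 · (+75), where L_12 = adj(I−A)_12 / det(I−A) = 0.0525 / 0.443625.
Δx_1 = 0.0525 × (+75) / 0.443625 = 3.9375 / 0.443625 ≈ 8.88.

Δx_1 = 8.88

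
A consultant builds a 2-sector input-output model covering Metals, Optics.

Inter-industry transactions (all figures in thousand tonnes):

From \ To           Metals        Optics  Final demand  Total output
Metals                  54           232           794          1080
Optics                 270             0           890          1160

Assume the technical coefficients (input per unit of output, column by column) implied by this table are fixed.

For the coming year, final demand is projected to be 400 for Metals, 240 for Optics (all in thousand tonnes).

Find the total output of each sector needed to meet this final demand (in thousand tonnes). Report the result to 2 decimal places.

x_M = 497.78, x_O = 364.44

Technical coefficients a_ij = z_ij / X_j:
  a_MM = 54/1080 = 0.05, a_OM = 270/1080 = 0.25
  a_MO = 232/1160 = 0.20, a_OO = 0/1160 = 0.00
I − A =
  [   0.95    -0.20]
  [  -0.25     1.00]
det(I−A) = (0.95)(1.00) − (-0.20)(-0.25) = 0.9000
adj(I−A) = [[1.00, 0.20], [0.25, 0.95]]
(I − A)⁻¹ = adj(I−A) / det(I−A) ≈
  [   1.1111     0.2222]
  [   0.2778     1.0556]
x = (I − A)⁻¹ d = adj(I−A)·d / det(I−A), with det(I−A) = 0.9000:
  x_M = (1.00·400 + 0.20·240) / 0.9000 = 448.00 / 0.9000 ≈ 497.78
  x_O = (0.25·400 + 0.95·240) / 0.9000 = 328.00 / 0.9000 ≈ 364.44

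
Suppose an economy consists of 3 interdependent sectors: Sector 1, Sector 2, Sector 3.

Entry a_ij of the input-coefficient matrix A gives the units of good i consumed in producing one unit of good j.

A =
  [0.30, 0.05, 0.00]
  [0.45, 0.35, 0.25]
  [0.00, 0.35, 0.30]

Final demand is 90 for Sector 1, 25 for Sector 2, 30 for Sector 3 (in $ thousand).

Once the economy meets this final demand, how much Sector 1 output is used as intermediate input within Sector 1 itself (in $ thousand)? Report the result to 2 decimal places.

I − A =
  [   0.70    -0.05     0.00]
  [  -0.45     0.65    -0.25]
  [   0.00    -0.35     0.70]
Cofactors of I−A, C_ij = (−1)^(i+j)·(minor ij) (rows/columns in the sector order above):
  C_11 = (0.65)(0.70) − (-0.25)(-0.35) = 0.3675
  C_12 = −[(-0.45)(0.70) − (-0.25)(0.00)] = 0.3150
  C_13 = (-0.45)(-0.35) − (0.65)(0.00) = 0.1575
  C_21 = −[(-0.05)(0.70) − (0.00)(-0.35)] = 0.0350
  C_22 = (0.70)(0.70) − (0.00)(0.00) = 0.4900
  C_23 = −[(0.70)(-0.35) − (-0.05)(0.00)] = 0.2450
  C_31 = (-0.05)(-0.25) − (0.00)(0.65) = 0.0125
  C_32 = −[(0.70)(-0.25) − (0.00)(-0.45)] = 0.1750
  C_33 = (0.70)(0.65) − (-0.05)(-0.45) = 0.4325
det(I−A) = Σ_j (I−A)_1j·C_1j = (0.70)(0.3675) + (-0.05)(0.3150) + (0.00)(0.1575) = 0.2415
adj(I−A) = Cᵀ =
  [ 0.3675   0.0350   0.0125]
  [ 0.3150   0.4900   0.1750]
  [ 0.1575   0.2450   0.4325]
(I − A)⁻¹ = adj(I−A) / det(I−A) ≈
  [   1.5217     0.1449     0.0518]
  [   1.3043     2.0290     0.7246]
  [   0.6522     1.0145     1.7909]
First solve x = (I − A)⁻¹ d = adj(I−A)·d / det(I−A); in particular x_1 = (0.3675·90 + 0.0350·25 + 0.0125·30) / 0.2415 = 34.325 / 0.2415 ≈ 142.1325.
Intermediate flow from 1 to 1: z_11 = a_11 · x_1 = 0.30 × 34.325 / 0.2415 = 10.2975 / 0.2415 ≈ 42.64.

z_11 = 42.64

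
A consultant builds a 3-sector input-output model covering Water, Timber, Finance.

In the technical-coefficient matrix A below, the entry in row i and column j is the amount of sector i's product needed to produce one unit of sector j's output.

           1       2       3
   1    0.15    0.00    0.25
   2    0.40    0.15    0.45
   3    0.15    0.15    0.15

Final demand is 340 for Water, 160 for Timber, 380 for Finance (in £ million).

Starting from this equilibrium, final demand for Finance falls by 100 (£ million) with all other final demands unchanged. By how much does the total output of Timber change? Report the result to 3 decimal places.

I − A =
  [   0.85     0.00    -0.25]
  [  -0.40     0.85    -0.45]
  [  -0.15    -0.15     0.85]
Cofactors of I−A, C_ij = (−1)^(i+j)·(minor ij) (rows/columns in the sector order above):
  C_11 = (0.85)(0.85) − (-0.45)(-0.15) = 0.6550
  C_12 = −[(-0.40)(0.85) − (-0.45)(-0.15)] = 0.4075
  C_13 = (-0.40)(-0.15) − (0.85)(-0.15) = 0.1875
  C_21 = −[(0.00)(0.85) − (-0.25)(-0.15)] = 0.0375
  C_22 = (0.85)(0.85) − (-0.25)(-0.15) = 0.6850
  C_23 = −[(0.85)(-0.15) − (0.00)(-0.15)] = 0.1275
  C_31 = (0.00)(-0.45) − (-0.25)(0.85) = 0.2125
  C_32 = −[(0.85)(-0.45) − (-0.25)(-0.40)] = 0.4825
  C_33 = (0.85)(0.85) − (0.00)(-0.40) = 0.7225
det(I−A) = Σ_j (I−A)_1j·C_1j = (0.85)(0.6550) + (0.00)(0.4075) + (-0.25)(0.1875) = 0.509875
adj(I−A) = Cᵀ =
  [ 0.6550   0.0375   0.2125]
  [ 0.4075   0.6850   0.4825]
  [ 0.1875   0.1275   0.7225]
(I − A)⁻¹ = adj(I−A) / det(I−A) ≈
  [   1.2846     0.0735     0.4168]
  [   0.7992     1.3435     0.9463]
  [   0.3677     0.2501     1.4170]
Δx = (I − A)⁻¹ Δd with Δd having -100 in the Finance component and 0 elsewhere.
So Δx_2 = L_23 · (-100), where L_23 = adj(I−A)_23 / det(I−A) = 0.4825 / 0.509875.
Δx_2 = 0.4825 × (-100) / 0.509875 = -48.25 / 0.509875 ≈ -94.631.

Δx_2 = -94.631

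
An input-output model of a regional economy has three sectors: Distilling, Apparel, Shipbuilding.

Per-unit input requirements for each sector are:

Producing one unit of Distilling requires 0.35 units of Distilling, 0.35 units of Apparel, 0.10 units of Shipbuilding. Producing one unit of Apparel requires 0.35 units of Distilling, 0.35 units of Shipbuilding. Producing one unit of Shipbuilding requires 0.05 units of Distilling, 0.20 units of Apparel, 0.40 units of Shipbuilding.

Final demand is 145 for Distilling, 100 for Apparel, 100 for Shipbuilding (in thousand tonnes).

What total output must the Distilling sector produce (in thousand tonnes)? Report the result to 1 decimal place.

I − A =
  [   0.65    -0.35    -0.05]
  [  -0.35     1.00    -0.20]
  [  -0.10    -0.35     0.60]
Cofactors of I−A, C_ij = (−1)^(i+j)·(minor ij) (rows/columns in the sector order above):
  C_11 = (1.00)(0.60) − (-0.20)(-0.35) = 0.5300
  C_12 = −[(-0.35)(0.60) − (-0.20)(-0.10)] = 0.2300
  C_13 = (-0.35)(-0.35) − (1.00)(-0.10) = 0.2225
  C_21 = −[(-0.35)(0.60) − (-0.05)(-0.35)] = 0.2275
  C_22 = (0.65)(0.60) − (-0.05)(-0.10) = 0.3850
  C_23 = −[(0.65)(-0.35) − (-0.35)(-0.10)] = 0.2625
  C_31 = (-0.35)(-0.20) − (-0.05)(1.00) = 0.1200
  C_32 = −[(0.65)(-0.20) − (-0.05)(-0.35)] = 0.1475
  C_33 = (0.65)(1.00) − (-0.35)(-0.35) = 0.5275
det(I−A) = Σ_j (I−A)_1j·C_1j = (0.65)(0.5300) + (-0.35)(0.2300) + (-0.05)(0.2225) = 0.252875
adj(I−A) = Cᵀ =
  [ 0.5300   0.2275   0.1200]
  [ 0.2300   0.3850   0.1475]
  [ 0.2225   0.2625   0.5275]
(I − A)⁻¹ = adj(I−A) / det(I−A) ≈
  [   2.0959     0.8997     0.4745]
  [   0.9095     1.5225     0.5833]
  [   0.8799     1.0381     2.0860]
x = (I − A)⁻¹ d = adj(I−A)·d / det(I−A), with det(I−A) = 0.252875:
  x_1 = (0.5300·145 + 0.2275·100 + 0.1200·100) / 0.252875 = 111.60 / 0.252875 ≈ 441.3
  x_2 = (0.2300·145 + 0.3850·100 + 0.1475·100) / 0.252875 = 86.60 / 0.252875 ≈ 342.5
  x_3 = (0.2225·145 + 0.2625·100 + 0.5275·100) / 0.252875 = 111.2625 / 0.252875 ≈ 440.0

x_1 = 441.3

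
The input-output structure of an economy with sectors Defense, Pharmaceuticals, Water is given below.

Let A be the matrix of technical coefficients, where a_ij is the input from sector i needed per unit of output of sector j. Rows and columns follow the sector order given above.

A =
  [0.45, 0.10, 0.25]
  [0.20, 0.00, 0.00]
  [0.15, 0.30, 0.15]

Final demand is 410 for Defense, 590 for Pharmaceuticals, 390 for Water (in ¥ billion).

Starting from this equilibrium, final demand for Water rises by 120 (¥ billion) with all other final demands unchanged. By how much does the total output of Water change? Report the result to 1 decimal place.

Δx_3 = 159.8

I − A =
  [   0.55    -0.10    -0.25]
  [  -0.20     1.00     0.00]
  [  -0.15    -0.30     0.85]
Cofactors of I−A, C_ij = (−1)^(i+j)·(minor ij) (rows/columns in the sector order above):
  C_11 = (1.00)(0.85) − (0.00)(-0.30) = 0.8500
  C_12 = −[(-0.20)(0.85) − (0.00)(-0.15)] = 0.1700
  C_13 = (-0.20)(-0.30) − (1.00)(-0.15) = 0.2100
  C_21 = −[(-0.10)(0.85) − (-0.25)(-0.30)] = 0.1600
  C_22 = (0.55)(0.85) − (-0.25)(-0.15) = 0.4300
  C_23 = −[(0.55)(-0.30) − (-0.10)(-0.15)] = 0.1800
  C_31 = (-0.10)(0.00) − (-0.25)(1.00) = 0.2500
  C_32 = −[(0.55)(0.00) − (-0.25)(-0.20)] = 0.0500
  C_33 = (0.55)(1.00) − (-0.10)(-0.20) = 0.5300
det(I−A) = Σ_j (I−A)_1j·C_1j = (0.55)(0.8500) + (-0.10)(0.1700) + (-0.25)(0.2100) = 0.3980
adj(I−A) = Cᵀ =
  [ 0.8500   0.1600   0.2500]
  [ 0.1700   0.4300   0.0500]
  [ 0.2100   0.1800   0.5300]
(I − A)⁻¹ = adj(I−A) / det(I−A) ≈
  [   2.1357     0.4020     0.6281]
  [   0.4271     1.0804     0.1256]
  [   0.5276     0.4523     1.3317]
Δx = (I − A)⁻¹ Δd with Δd having +120 in the Water component and 0 elsewhere.
So Δx_3 = L_33 · (+120), where L_33 = adj(I−A)_33 / det(I−A) = 0.5300 / 0.3980.
Δx_3 = 0.5300 × (+120) / 0.3980 = 63.60 / 0.3980 ≈ 159.8.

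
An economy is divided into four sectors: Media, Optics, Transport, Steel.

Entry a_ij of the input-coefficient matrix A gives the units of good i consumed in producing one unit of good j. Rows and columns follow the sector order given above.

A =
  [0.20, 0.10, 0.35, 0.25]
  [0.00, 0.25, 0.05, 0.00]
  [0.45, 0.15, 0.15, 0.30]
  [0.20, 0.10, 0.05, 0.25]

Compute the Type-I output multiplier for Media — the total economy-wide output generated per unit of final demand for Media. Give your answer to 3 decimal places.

m_1 = 4.098

I − A =
  [   0.80    -0.10    -0.35    -0.25]
  [   0.00     0.75    -0.05     0.00]
  [  -0.45    -0.15     0.85    -0.30]
  [  -0.20    -0.10    -0.05     0.75]
Compute the cofactors C_ij = (−1)^(i+j)·(3×3 minor ij) of I−A; the adjugate is their transpose:
adj(I−A) = Cᵀ =
  [ 0.459750   0.135250   0.211250   0.237750]
  [ 0.019875   0.310750   0.027500   0.017625]
  [ 0.298125   0.157500   0.412500   0.264375]
  [ 0.145125   0.088000   0.087500   0.383625]
det(I−A) = Σ_j (I−A)_1j·C_1j = (0.80)(0.459750) + (-0.10)(0.019875) + (-0.35)(0.298125) + (-0.25)(0.145125) = 0.2251875
(I − A)⁻¹ = adj(I−A) / det(I−A) ≈
  [   2.0416     0.6006     0.9381     1.0558]
  [   0.0883     1.3800     0.1221     0.0783]
  [   1.3239     0.6994     1.8318     1.1740]
  [   0.6445     0.3908     0.3886     1.7036]
The output multiplier for sector j is the column-j sum of the Leontief inverse (I − A)⁻¹ = adj(I−A) / det(I−A).
Column 1 of adj(I−A): (0.459750, 0.019875, 0.298125, 0.145125); det(I−A) = 0.2251875.
m_1 = (0.459750 + 0.019875 + 0.298125 + 0.145125) / 0.2251875 = 0.922875 / 0.2251875 ≈ 4.098.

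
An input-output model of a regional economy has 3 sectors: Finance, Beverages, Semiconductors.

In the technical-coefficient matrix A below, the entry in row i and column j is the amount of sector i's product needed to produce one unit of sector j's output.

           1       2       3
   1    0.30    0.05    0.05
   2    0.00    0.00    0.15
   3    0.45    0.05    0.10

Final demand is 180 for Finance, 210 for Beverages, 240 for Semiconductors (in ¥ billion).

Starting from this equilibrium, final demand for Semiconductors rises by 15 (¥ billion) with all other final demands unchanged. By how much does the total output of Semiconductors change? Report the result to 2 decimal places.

Δx_3 = 17.53

I − A =
  [   0.70    -0.05    -0.05]
  [   0.00     1.00    -0.15]
  [  -0.45    -0.05     0.90]
Cofactors of I−A, C_ij = (−1)^(i+j)·(minor ij) (rows/columns in the sector order above):
  C_11 = (1.00)(0.90) − (-0.15)(-0.05) = 0.8925
  C_12 = −[(0.00)(0.90) − (-0.15)(-0.45)] = 0.0675
  C_13 = (0.00)(-0.05) − (1.00)(-0.45) = 0.4500
  C_21 = −[(-0.05)(0.90) − (-0.05)(-0.05)] = 0.0475
  C_22 = (0.70)(0.90) − (-0.05)(-0.45) = 0.6075
  C_23 = −[(0.70)(-0.05) − (-0.05)(-0.45)] = 0.0575
  C_31 = (-0.05)(-0.15) − (-0.05)(1.00) = 0.0575
  C_32 = −[(0.70)(-0.15) − (-0.05)(0.00)] = 0.1050
  C_33 = (0.70)(1.00) − (-0.05)(0.00) = 0.7000
det(I−A) = Σ_j (I−A)_1j·C_1j = (0.70)(0.8925) + (-0.05)(0.0675) + (-0.05)(0.4500) = 0.598875
adj(I−A) = Cᵀ =
  [ 0.8925   0.0475   0.0575]
  [ 0.0675   0.6075   0.1050]
  [ 0.4500   0.0575   0.7000]
(I − A)⁻¹ = adj(I−A) / det(I−A) ≈
  [   1.4903     0.0793     0.0960]
  [   0.1127     1.0144     0.1753]
  [   0.7514     0.0960     1.1689]
Δx = (I − A)⁻¹ Δd with Δd having +15 in the Semiconductors component and 0 elsewhere.
So Δx_3 = L_33 · (+15), where L_33 = adj(I−A)_33 / det(I−A) = 0.7000 / 0.598875.
Δx_3 = 0.7000 × (+15) / 0.598875 = 10.50 / 0.598875 ≈ 17.53.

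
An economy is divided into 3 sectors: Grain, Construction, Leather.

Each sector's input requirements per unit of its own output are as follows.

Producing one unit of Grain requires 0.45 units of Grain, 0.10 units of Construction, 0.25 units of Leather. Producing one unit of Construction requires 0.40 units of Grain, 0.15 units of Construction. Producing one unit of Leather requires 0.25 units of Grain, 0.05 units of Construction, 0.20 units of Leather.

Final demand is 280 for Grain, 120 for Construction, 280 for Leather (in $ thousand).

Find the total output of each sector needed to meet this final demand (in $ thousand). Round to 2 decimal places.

x_1 = 1035.31, x_2 = 302.60, x_3 = 673.54

I − A =
  [   0.55    -0.40    -0.25]
  [  -0.10     0.85    -0.05]
  [  -0.25     0.00     0.80]
Cofactors of I−A, C_ij = (−1)^(i+j)·(minor ij) (rows/columns in the sector order above):
  C_11 = (0.85)(0.80) − (-0.05)(0.00) = 0.6800
  C_12 = −[(-0.10)(0.80) − (-0.05)(-0.25)] = 0.0925
  C_13 = (-0.10)(0.00) − (0.85)(-0.25) = 0.2125
  C_21 = −[(-0.40)(0.80) − (-0.25)(0.00)] = 0.3200
  C_22 = (0.55)(0.80) − (-0.25)(-0.25) = 0.3775
  C_23 = −[(0.55)(0.00) − (-0.40)(-0.25)] = 0.1000
  C_31 = (-0.40)(-0.05) − (-0.25)(0.85) = 0.2325
  C_32 = −[(0.55)(-0.05) − (-0.25)(-0.10)] = 0.0525
  C_33 = (0.55)(0.85) − (-0.40)(-0.10) = 0.4275
det(I−A) = Σ_j (I−A)_1j·C_1j = (0.55)(0.6800) + (-0.40)(0.0925) + (-0.25)(0.2125) = 0.283875
adj(I−A) = Cᵀ =
  [ 0.6800   0.3200   0.2325]
  [ 0.0925   0.3775   0.0525]
  [ 0.2125   0.1000   0.4275]
(I − A)⁻¹ = adj(I−A) / det(I−A) ≈
  [   2.3954     1.1273     0.8190]
  [   0.3258     1.3298     0.1849]
  [   0.7486     0.3523     1.5059]
x = (I − A)⁻¹ d = adj(I−A)·d / det(I−A), with det(I−A) = 0.283875:
  x_1 = (0.6800·280 + 0.3200·120 + 0.2325·280) / 0.283875 = 293.90 / 0.283875 ≈ 1035.31
  x_2 = (0.0925·280 + 0.3775·120 + 0.0525·280) / 0.283875 = 85.90 / 0.283875 ≈ 302.60
  x_3 = (0.2125·280 + 0.1000·120 + 0.4275·280) / 0.283875 = 191.20 / 0.283875 ≈ 673.54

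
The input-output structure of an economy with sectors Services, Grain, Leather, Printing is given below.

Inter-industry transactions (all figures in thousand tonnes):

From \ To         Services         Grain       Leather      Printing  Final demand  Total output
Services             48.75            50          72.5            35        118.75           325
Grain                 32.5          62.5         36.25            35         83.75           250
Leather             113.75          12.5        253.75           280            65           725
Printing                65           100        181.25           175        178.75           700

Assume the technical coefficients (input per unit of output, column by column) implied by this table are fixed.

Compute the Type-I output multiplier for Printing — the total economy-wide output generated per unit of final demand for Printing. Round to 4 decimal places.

Technical coefficients a_ij = z_ij / X_j:
  a_11 = 48.75/325 = 0.15, a_21 = 32.5/325 = 0.10, a_31 = 113.75/325 = 0.35, a_41 = 65/325 = 0.20
  a_12 = 50/250 = 0.20, a_22 = 62.5/250 = 0.25, a_32 = 12.5/250 = 0.05, a_42 = 100/250 = 0.40
  a_13 = 72.5/725 = 0.10, a_23 = 36.25/725 = 0.05, a_33 = 253.75/725 = 0.35, a_43 = 181.25/725 = 0.25
  a_14 = 35/700 = 0.05, a_24 = 35/700 = 0.05, a_34 = 280/700 = 0.40, a_44 = 175/700 = 0.25
I − A =
  [   0.85    -0.20    -0.10    -0.05]
  [  -0.10     0.75    -0.05    -0.05]
  [  -0.35    -0.05     0.65    -0.40]
  [  -0.20    -0.40    -0.25     0.75]
Compute the cofactors C_ij = (−1)^(i+j)·(3×3 minor ij) of I−A; the adjugate is their transpose:
adj(I−A) = Cᵀ =
  [ 0.267125   0.110875   0.074625   0.065000]
  [ 0.066750   0.284250   0.051750   0.051000]
  [ 0.270125   0.242875   0.434625   0.266000]
  [ 0.196875   0.262125   0.192375   0.369000]
det(I−A) = Σ_j (I−A)_1j·C_1j = (0.85)(0.267125) + (-0.20)(0.066750) + (-0.10)(0.270125) + (-0.05)(0.196875) = 0.17685
(I − A)⁻¹ = adj(I−A) / det(I−A) ≈
  [   1.51046     0.62694     0.42197     0.36754]
  [   0.37744     1.60729     0.29262     0.28838]
  [   1.52742     1.37334     2.45759     1.50410]
  [   1.11323     1.48219     1.08779     2.08651]
The output multiplier for sector j is the column-j sum of the Leontief inverse (I − A)⁻¹ = adj(I−A) / det(I−A).
Column 4 of adj(I−A): (0.065000, 0.051000, 0.266000, 0.369000); det(I−A) = 0.17685.
m_4 = (0.065000 + 0.051000 + 0.266000 + 0.369000) / 0.17685 = 0.751 / 0.17685 ≈ 4.2465.

m_4 = 4.2465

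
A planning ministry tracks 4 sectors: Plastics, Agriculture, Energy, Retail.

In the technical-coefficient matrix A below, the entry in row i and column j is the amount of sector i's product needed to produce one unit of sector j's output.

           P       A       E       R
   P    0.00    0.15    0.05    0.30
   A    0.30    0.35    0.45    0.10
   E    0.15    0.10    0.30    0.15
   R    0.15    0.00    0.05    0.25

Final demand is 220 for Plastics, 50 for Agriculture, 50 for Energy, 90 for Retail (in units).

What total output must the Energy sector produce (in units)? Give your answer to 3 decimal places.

I − A =
  [   1.00    -0.15    -0.05    -0.30]
  [  -0.30     0.65    -0.45    -0.10]
  [  -0.15    -0.10     0.70    -0.15]
  [  -0.15     0.00    -0.05     0.75]
Compute the cofactors C_ij = (−1)^(i+j)·(3×3 minor ij) of I−A; the adjugate is their transpose:
adj(I−A) = Cᵀ =
  [ 0.302125   0.082875   0.085500   0.149000]
  [ 0.227250   0.477000   0.338750   0.222250]
  [ 0.111750   0.090750   0.422250   0.141250]
  [ 0.067875   0.022625   0.045250   0.362000]
det(I−A) = Σ_j (I−A)_1j·C_1j = (1.00)(0.302125) + (-0.15)(0.227250) + (-0.05)(0.111750) + (-0.30)(0.067875) = 0.2420875
(I − A)⁻¹ = adj(I−A) / det(I−A) ≈
  [   1.2480     0.3423     0.3532     0.6155]
  [   0.9387     1.9704     1.3993     0.9181]
  [   0.4616     0.3749     1.7442     0.5835]
  [   0.2804     0.0935     0.1869     1.4953]
x = (I − A)⁻¹ d = adj(I−A)·d / det(I−A), with det(I−A) = 0.2420875:
  x_P = (0.302125·220 + 0.082875·50 + 0.085500·50 + 0.149000·90) / 0.2420875 = 88.29625 / 0.2420875 ≈ 364.729
  x_A = (0.227250·220 + 0.477000·50 + 0.338750·50 + 0.222250·90) / 0.2420875 = 110.785 / 0.2420875 ≈ 457.624
  x_E = (0.111750·220 + 0.090750·50 + 0.422250·50 + 0.141250·90) / 0.2420875 = 62.9475 / 0.2420875 ≈ 260.020
  x_R = (0.067875·220 + 0.022625·50 + 0.045250·50 + 0.362000·90) / 0.2420875 = 50.90625 / 0.2420875 ≈ 210.280

x_E = 260.020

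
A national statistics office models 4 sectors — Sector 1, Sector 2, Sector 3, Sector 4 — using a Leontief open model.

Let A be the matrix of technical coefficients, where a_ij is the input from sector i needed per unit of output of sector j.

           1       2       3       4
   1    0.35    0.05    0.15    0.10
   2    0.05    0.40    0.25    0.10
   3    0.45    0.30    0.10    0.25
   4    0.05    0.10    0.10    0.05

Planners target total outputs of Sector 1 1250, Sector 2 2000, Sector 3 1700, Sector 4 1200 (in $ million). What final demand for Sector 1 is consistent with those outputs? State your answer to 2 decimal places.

I − A =
  [   0.65    -0.05    -0.15    -0.10]
  [  -0.05     0.60    -0.25    -0.10]
  [  -0.45    -0.30     0.90    -0.25]
  [  -0.05    -0.10    -0.10     0.95]
d = (I − A) x:
  d_1 = (+0.65)·1250 + (-0.05)·2000 + (-0.15)·1700 + (-0.10)·1200 = 337.50
  d_2 = (-0.05)·1250 + (+0.60)·2000 + (-0.25)·1700 + (-0.10)·1200 = 592.50
  d_3 = (-0.45)·1250 + (-0.30)·2000 + (+0.90)·1700 + (-0.25)·1200 = 67.50
  d_4 = (-0.05)·1250 + (-0.10)·2000 + (-0.10)·1700 + (+0.95)·1200 = 707.50

d_1 = 337.50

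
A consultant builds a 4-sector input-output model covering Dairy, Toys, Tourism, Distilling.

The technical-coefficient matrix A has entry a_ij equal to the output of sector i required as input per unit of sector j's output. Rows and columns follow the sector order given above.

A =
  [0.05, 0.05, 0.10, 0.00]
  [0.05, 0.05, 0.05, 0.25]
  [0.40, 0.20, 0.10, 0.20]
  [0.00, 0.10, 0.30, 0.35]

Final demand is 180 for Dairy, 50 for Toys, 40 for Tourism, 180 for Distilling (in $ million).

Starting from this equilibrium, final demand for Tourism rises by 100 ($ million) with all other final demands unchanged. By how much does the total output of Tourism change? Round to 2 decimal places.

Δx_3 = 139.22

I − A =
  [   0.95    -0.05    -0.10     0.00]
  [  -0.05     0.95    -0.05    -0.25]
  [  -0.40    -0.20     0.90    -0.20]
  [   0.00    -0.10    -0.30     0.65]
Compute the cofactors C_ij = (−1)^(i+j)·(3×3 minor ij) of I−A; the adjugate is their transpose:
adj(I−A) = Cᵀ =
  [ 0.453750   0.041250   0.064625   0.035750]
  [ 0.069250   0.472750   0.105375   0.214250]
  [ 0.244500   0.155500   0.561250   0.232500]
  [ 0.123500   0.144500   0.275250   0.760500]
det(I−A) = Σ_j (I−A)_1j·C_1j = (0.95)(0.453750) + (-0.05)(0.069250) + (-0.10)(0.244500) + (0.00)(0.123500) = 0.40315
(I − A)⁻¹ = adj(I−A) / det(I−A) ≈
  [   1.1255     0.1023     0.1603     0.0887]
  [   0.1718     1.1726     0.2614     0.5314]
  [   0.6065     0.3857     1.3922     0.5767]
  [   0.3063     0.3584     0.6827     1.8864]
Δx = (I − A)⁻¹ Δd with Δd having +100 in the Tourism component and 0 elsewhere.
So Δx_3 = L_33 · (+100), where L_33 = adj(I−A)_33 / det(I−A) = 0.561250 / 0.40315.
Δx_3 = 0.561250 × (+100) / 0.40315 = 56.125 / 0.40315 ≈ 139.22.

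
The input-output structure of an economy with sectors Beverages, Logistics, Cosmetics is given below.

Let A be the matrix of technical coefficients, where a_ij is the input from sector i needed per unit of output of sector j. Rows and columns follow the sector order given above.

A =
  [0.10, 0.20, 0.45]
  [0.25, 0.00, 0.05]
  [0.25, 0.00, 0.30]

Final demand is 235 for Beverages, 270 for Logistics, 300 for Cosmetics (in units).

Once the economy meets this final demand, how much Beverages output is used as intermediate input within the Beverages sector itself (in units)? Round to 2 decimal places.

I − A =
  [   0.90    -0.20    -0.45]
  [  -0.25     1.00    -0.05]
  [  -0.25     0.00     0.70]
Cofactors of I−A, C_ij = (−1)^(i+j)·(minor ij) (rows/columns in the sector order above):
  C_11 = (1.00)(0.70) − (-0.05)(0.00) = 0.7000
  C_12 = −[(-0.25)(0.70) − (-0.05)(-0.25)] = 0.1875
  C_13 = (-0.25)(0.00) − (1.00)(-0.25) = 0.2500
  C_21 = −[(-0.20)(0.70) − (-0.45)(0.00)] = 0.1400
  C_22 = (0.90)(0.70) − (-0.45)(-0.25) = 0.5175
  C_23 = −[(0.90)(0.00) − (-0.20)(-0.25)] = 0.0500
  C_31 = (-0.20)(-0.05) − (-0.45)(1.00) = 0.4600
  C_32 = −[(0.90)(-0.05) − (-0.45)(-0.25)] = 0.1575
  C_33 = (0.90)(1.00) − (-0.20)(-0.25) = 0.8500
det(I−A) = Σ_j (I−A)_1j·C_1j = (0.90)(0.7000) + (-0.20)(0.1875) + (-0.45)(0.2500) = 0.4800
adj(I−A) = Cᵀ =
  [ 0.7000   0.1400   0.4600]
  [ 0.1875   0.5175   0.1575]
  [ 0.2500   0.0500   0.8500]
(I − A)⁻¹ = adj(I−A) / det(I−A) ≈
  [   1.4583     0.2917     0.9583]
  [   0.3906     1.0781     0.3281]
  [   0.5208     0.1042     1.7708]
First solve x = (I − A)⁻¹ d = adj(I−A)·d / det(I−A); in particular x_1 = (0.7000·235 + 0.1400·270 + 0.4600·300) / 0.4800 = 340.30 / 0.4800 ≈ 708.9583.
Intermediate flow from 1 to 1: z_11 = a_11 · x_1 = 0.10 × 340.30 / 0.4800 = 34.03 / 0.4800 ≈ 70.90.

z_11 = 70.90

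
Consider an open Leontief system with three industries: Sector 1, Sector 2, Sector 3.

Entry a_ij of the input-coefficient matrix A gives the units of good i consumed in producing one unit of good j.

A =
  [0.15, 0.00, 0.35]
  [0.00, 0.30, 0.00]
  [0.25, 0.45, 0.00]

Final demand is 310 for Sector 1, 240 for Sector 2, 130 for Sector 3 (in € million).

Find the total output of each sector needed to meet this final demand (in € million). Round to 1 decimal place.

x_1 = 537.0, x_2 = 342.9, x_3 = 418.5

I − A =
  [   0.85     0.00    -0.35]
  [   0.00     0.70     0.00]
  [  -0.25    -0.45     1.00]
Cofactors of I−A, C_ij = (−1)^(i+j)·(minor ij) (rows/columns in the sector order above):
  C_11 = (0.70)(1.00) − (0.00)(-0.45) = 0.7000
  C_12 = −[(0.00)(1.00) − (0.00)(-0.25)] = 0.0000
  C_13 = (0.00)(-0.45) − (0.70)(-0.25) = 0.1750
  C_21 = −[(0.00)(1.00) − (-0.35)(-0.45)] = 0.1575
  C_22 = (0.85)(1.00) − (-0.35)(-0.25) = 0.7625
  C_23 = −[(0.85)(-0.45) − (0.00)(-0.25)] = 0.3825
  C_31 = (0.00)(0.00) − (-0.35)(0.70) = 0.2450
  C_32 = −[(0.85)(0.00) − (-0.35)(0.00)] = 0.0000
  C_33 = (0.85)(0.70) − (0.00)(0.00) = 0.5950
det(I−A) = Σ_j (I−A)_1j·C_1j = (0.85)(0.7000) + (0.00)(0.0000) + (-0.35)(0.1750) = 0.53375
adj(I−A) = Cᵀ =
  [ 0.7000   0.1575   0.2450]
  [ 0.0000   0.7625   0.0000]
  [ 0.1750   0.3825   0.5950]
(I − A)⁻¹ = adj(I−A) / det(I−A) ≈
  [   1.3115     0.2951     0.4590]
  [   0.0000     1.4286     0.0000]
  [   0.3279     0.7166     1.1148]
x = (I − A)⁻¹ d = adj(I−A)·d / det(I−A), with det(I−A) = 0.53375:
  x_1 = (0.7000·310 + 0.1575·240 + 0.2450·130) / 0.53375 = 286.65 / 0.53375 ≈ 537.0
  x_2 = (0.0000·310 + 0.7625·240 + 0.0000·130) / 0.53375 = 183.00 / 0.53375 ≈ 342.9
  x_3 = (0.1750·310 + 0.3825·240 + 0.5950·130) / 0.53375 = 223.40 / 0.53375 ≈ 418.5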